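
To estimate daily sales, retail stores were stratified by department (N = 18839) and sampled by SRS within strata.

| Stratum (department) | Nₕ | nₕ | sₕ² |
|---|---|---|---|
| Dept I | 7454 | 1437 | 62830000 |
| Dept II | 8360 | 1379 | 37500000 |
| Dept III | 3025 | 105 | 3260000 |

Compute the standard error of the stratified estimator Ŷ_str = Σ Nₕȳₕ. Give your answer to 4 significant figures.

1.955 × 10^6

Var(Ŷ_str) = Σₕ Nₕ²(1 − fₕ)sₕ²/nₕ.
Dept I: 7454²·(1 − 1437/7454)·62830000/1437 = 1.9610095 × 10^12.
Dept II: 8360²·(1 − 1379/8360)·37500000/1379 = 1.5870511 × 10^12.
Dept III: 3025²·(1 − 105/3025)·3260000/105 = 2.7424362 × 10^11.
Sum = 3.8223042 × 10^12.
SE = √(3.8223042 × 10^12) = 1.955 × 10^6.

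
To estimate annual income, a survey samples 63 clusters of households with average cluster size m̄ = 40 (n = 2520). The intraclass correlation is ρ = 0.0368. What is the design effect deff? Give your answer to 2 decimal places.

2.44

deff = 1 + (40 − 1)·0.0368 = 1 + 1.4352 = 2.4352.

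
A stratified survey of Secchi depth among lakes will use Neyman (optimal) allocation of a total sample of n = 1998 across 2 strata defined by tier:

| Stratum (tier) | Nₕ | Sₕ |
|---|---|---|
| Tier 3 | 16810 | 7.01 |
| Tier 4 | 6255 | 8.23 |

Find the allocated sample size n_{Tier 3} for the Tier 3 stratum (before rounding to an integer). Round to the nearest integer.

Neyman allocation: nₕ = n·NₕSₕ / Σⱼ NⱼSⱼ.
Σ NⱼSⱼ = 16810·7.01 + 6255·8.23 = 169316.75.
n_{Tier 3} = 1998·16810·7.01 / 169316.75 = 1391.

1391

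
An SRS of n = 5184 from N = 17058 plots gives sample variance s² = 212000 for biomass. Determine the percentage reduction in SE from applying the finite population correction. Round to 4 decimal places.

16.5677

f = n/N = 5184/17058 = 0.30390433.
SE_no-fpc = √(s²/n) = 6.3949247; SE_fpc = √((1−f)s²/n) = 5.3354358.
Ratio = √(1−f) = 0.83432348. Reduction = 100·(1 − 0.83432348) = 16.5677%.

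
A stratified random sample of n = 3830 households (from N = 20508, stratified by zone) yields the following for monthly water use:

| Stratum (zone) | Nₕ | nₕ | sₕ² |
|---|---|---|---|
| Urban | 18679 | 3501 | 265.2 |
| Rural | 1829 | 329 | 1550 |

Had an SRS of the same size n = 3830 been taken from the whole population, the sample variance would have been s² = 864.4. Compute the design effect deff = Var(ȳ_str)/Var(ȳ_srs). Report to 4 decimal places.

0.4456

Var(ȳ_str) = Σ Wₕ²(1−fₕ)sₕ²/nₕ with Wₕ = Nₕ/20508:
  Urban: (18679/20508)²·(1−3501/18679)·265.2/3501 = 0.051062604
  Rural: (1829/20508)²·(1−329/1829)·1550/329 = 0.030732235
  → Var(ȳ_str) = 0.081794839.
Var(ȳ_srs) = (1 − 3830/20508)·864.4/3830 = 0.1835425.
deff = 0.081794839 / 0.1835425 = 0.4456.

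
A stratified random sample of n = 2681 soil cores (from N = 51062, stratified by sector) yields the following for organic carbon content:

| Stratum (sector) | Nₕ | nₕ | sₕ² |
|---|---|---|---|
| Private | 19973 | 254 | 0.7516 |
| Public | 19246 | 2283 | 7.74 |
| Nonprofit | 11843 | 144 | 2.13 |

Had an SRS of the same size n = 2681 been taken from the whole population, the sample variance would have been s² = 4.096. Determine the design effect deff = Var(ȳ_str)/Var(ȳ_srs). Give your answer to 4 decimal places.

Var(ȳ_str) = Σ Wₕ²(1−fₕ)sₕ²/nₕ with Wₕ = Nₕ/51062:
  Private: (19973/51062)²·(1−254/19973)·0.7516/254 = 4.4697744 × 10^-4
  Public: (19246/51062)²·(1−2283/19246)·7.74/2283 = 4.2450475 × 10^-4
  Nonprofit: (11843/51062)²·(1−144/11843)·2.13/144 = 7.86017 × 10^-4
  → Var(ȳ_str) = 0.0016574992.
Var(ȳ_srs) = (1 − 2681/51062)·4.096/2681 = 0.0014475719.
deff = 0.0016574992 / 0.0014475719 = 1.1450.

1.1450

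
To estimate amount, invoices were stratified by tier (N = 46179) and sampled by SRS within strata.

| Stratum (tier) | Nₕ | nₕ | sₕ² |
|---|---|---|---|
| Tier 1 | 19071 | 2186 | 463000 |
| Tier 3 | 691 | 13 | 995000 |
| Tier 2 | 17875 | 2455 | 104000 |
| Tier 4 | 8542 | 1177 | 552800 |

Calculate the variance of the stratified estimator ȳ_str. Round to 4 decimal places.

68.1292

Var(ȳ_str) = Σₕ Wₕ²(1 − fₕ)sₕ²/nₕ with Wₕ = Nₕ/N, N = 46179.
Tier 1: Wₕ = 0.41297993; term = 0.41297993²·(1 − 0.11462430)·463000/2186 = 31.982788.
Tier 3: Wₕ = 0.01496351; term = 0.01496351²·(1 − 0.01881331)·995000/13 = 16.81506.
Tier 2: Wₕ = 0.38708071; term = 0.38708071²·(1 − 0.13734266)·104000/2455 = 5.4754929.
Tier 4: Wₕ = 0.18497585; term = 0.18497585²·(1 − 0.13778974)·552800/1177 = 13.855903.
Sum = 68.129244.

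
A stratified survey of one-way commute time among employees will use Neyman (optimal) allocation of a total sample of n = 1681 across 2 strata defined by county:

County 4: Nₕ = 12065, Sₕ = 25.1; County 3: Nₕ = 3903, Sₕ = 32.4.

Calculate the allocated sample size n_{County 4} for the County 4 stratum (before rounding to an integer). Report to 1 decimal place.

Neyman allocation: nₕ = n·NₕSₕ / Σⱼ NⱼSⱼ.
Σ NⱼSⱼ = 12065·25.1 + 3903·32.4 = 429288.7.
n_{County 4} = 1681·12065·25.1 / 429288.7 = 1185.8.

1185.8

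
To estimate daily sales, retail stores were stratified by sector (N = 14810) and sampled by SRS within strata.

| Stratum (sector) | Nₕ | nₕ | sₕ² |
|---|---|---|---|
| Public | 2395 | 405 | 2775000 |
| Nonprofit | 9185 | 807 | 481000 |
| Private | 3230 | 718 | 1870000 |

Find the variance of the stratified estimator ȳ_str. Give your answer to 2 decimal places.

Var(ȳ_str) = Σₕ Wₕ²(1 − fₕ)sₕ²/nₕ with Wₕ = Nₕ/N, N = 14810.
Public: Wₕ = 0.16171506; term = 0.16171506²·(1 − 0.16910230)·2775000/405 = 148.88688.
Nonprofit: Wₕ = 0.62018906; term = 0.62018906²·(1 − 0.08786064)·481000/807 = 209.11296.
Private: Wₕ = 0.21809588; term = 0.21809588²·(1 − 0.22229102)·1870000/718 = 96.345005.
Sum = 454.34485.

454.34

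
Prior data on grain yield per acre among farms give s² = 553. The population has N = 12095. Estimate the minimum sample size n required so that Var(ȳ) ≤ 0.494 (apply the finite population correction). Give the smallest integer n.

1025

Without fpc, n₀ = s²/D = 553/0.494 = 1119.4332.
With fpc, (1 − n/N)·s²/n ≤ D requires n ≥ n₀/(1 + n₀/N) = 1119.4332/(1 + 1119.4332/12095) = 1024.6027.
Rounding up, n = 1025.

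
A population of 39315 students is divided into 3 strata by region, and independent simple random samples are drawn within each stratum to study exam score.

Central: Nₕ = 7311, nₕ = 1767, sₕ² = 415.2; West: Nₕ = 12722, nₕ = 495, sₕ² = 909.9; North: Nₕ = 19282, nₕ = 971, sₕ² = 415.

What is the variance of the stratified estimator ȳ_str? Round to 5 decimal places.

Var(ȳ_str) = Σₕ Wₕ²(1 − fₕ)sₕ²/nₕ with Wₕ = Nₕ/N, N = 39315.
Central: Wₕ = 0.18595956; term = 0.18595956²·(1 − 0.24169060)·415.2/1767 = 0.0061617524.
West: Wₕ = 0.32359150; term = 0.32359150²·(1 − 0.03890898)·909.9/495 = 0.18498956.
North: Wₕ = 0.49044894; term = 0.49044894²·(1 − 0.05035785)·415/971 = 0.097628462.
Sum = 0.28877977.

0.28878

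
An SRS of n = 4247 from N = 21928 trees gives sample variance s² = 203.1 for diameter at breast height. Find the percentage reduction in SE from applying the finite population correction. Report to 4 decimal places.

f = n/N = 4247/21928 = 0.19367931.
SE_no-fpc = √(s²/n) = 0.2186824; SE_fpc = √((1−f)s²/n) = 0.19636665.
Ratio = √(1−f) = 0.89795361. Reduction = 100·(1 − 0.89795361) = 10.2046%.

10.2046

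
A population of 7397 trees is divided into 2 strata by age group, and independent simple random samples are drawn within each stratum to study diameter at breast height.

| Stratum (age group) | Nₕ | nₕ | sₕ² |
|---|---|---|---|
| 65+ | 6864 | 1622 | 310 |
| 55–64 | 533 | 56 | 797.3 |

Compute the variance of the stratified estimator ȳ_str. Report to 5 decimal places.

0.19184

Var(ȳ_str) = Σₕ Wₕ²(1 − fₕ)sₕ²/nₕ with Wₕ = Nₕ/N, N = 7397.
65+: Wₕ = 0.92794376; term = 0.92794376²·(1 − 0.23630536)·310/1622 = 0.12568224.
55–64: Wₕ = 0.07205624; term = 0.07205624²·(1 − 0.10506567)·797.3/56 = 0.066155825.
Sum = 0.19183807.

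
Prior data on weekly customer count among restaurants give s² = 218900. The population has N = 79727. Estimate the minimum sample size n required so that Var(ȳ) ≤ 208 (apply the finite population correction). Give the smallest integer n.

1039

Without fpc, n₀ = s²/D = 218900/208 = 1052.4038.
With fpc, (1 − n/N)·s²/n ≤ D requires n ≥ n₀/(1 + n₀/N) = 1052.4038/(1 + 1052.4038/79727) = 1038.6930.
Rounding up, n = 1039.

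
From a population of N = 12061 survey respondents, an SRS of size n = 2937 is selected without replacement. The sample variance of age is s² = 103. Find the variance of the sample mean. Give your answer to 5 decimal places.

0.02653

Under SRS without replacement, Var(ȳ) = (1 − f)·s²/n with f = n/N = 2937/12061 = 0.24351215.
Var(ȳ) = (1 − 0.24351215)·103/2937 = 0.75648785·0.035069799 = 0.026529877.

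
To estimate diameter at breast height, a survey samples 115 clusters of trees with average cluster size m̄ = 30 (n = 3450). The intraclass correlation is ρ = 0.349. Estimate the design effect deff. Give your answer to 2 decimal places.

deff = 1 + (30 − 1)·0.349 = 1 + 10.121 = 11.121.

11.12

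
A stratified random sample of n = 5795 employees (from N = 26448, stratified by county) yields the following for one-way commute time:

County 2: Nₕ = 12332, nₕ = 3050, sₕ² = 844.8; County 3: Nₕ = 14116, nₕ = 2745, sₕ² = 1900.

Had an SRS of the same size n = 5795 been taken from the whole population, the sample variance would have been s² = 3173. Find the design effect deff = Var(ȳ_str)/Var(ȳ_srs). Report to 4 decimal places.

Var(ȳ_str) = Σ Wₕ²(1−fₕ)sₕ²/nₕ with Wₕ = Nₕ/26448:
  County 2: (12332/26448)²·(1−3050/12332)·844.8/3050 = 0.045325591
  County 3: (14116/26448)²·(1−2745/14116)·1900/2745 = 0.15883123
  → Var(ȳ_str) = 0.20415682.
Var(ȳ_srs) = (1 − 5795/26448)·3173/5795 = 0.42756972.
deff = 0.20415682 / 0.42756972 = 0.4775.

0.4775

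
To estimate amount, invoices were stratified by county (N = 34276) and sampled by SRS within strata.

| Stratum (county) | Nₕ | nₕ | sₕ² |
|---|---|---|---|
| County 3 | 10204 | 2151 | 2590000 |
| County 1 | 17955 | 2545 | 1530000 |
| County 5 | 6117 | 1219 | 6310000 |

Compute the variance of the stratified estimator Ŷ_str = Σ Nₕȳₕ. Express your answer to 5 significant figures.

4.2037 × 10^11

Var(Ŷ_str) = Σₕ Nₕ²(1 − fₕ)sₕ²/nₕ.
County 3: 10204²·(1 − 2151/10204)·2590000/2151 = 9.8943553 × 10^10.
County 1: 17955²·(1 − 2545/17955)·1530000/2545 = 1.6633808 × 10^11.
County 5: 6117²·(1 − 1219/6117)·6310000/1219 = 1.5508969 × 10^11.
Sum = 4.2037132 × 10^11.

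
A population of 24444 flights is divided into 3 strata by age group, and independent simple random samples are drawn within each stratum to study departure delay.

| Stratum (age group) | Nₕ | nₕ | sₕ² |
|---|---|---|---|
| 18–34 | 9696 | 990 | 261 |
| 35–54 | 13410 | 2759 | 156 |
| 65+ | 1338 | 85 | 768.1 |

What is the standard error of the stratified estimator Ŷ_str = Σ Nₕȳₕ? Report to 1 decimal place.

Var(Ŷ_str) = Σₕ Nₕ²(1 − fₕ)sₕ²/nₕ.
18–34: 9696²·(1 − 990/9696)·261/990 = 2.2254435 × 10^7.
35–54: 13410²·(1 − 2759/13410)·156/2759 = 8.075921 × 10^6.
65+: 1338²·(1 − 85/1338)·768.1/85 = 1.5149769 × 10^7.
Sum = 4.5480125 × 10^7.
SE = √(4.5480125 × 10^7) = 6743.9.

6743.9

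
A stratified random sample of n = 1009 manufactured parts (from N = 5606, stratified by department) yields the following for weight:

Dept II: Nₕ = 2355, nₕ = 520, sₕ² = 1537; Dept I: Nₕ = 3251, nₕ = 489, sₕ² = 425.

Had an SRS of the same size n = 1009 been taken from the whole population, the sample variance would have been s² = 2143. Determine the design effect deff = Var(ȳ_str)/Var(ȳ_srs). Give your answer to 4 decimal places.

0.3759

Var(ȳ_str) = Σ Wₕ²(1−fₕ)sₕ²/nₕ with Wₕ = Nₕ/5606:
  Dept II: (2355/5606)²·(1−520/2355)·1537/520 = 0.4064352
  Dept I: (3251/5606)²·(1−489/3251)·425/489 = 0.24832162
  → Var(ȳ_str) = 0.65475682.
Var(ȳ_srs) = (1 − 1009/5606)·2143/1009 = 1.741616.
deff = 0.65475682 / 1.741616 = 0.3759.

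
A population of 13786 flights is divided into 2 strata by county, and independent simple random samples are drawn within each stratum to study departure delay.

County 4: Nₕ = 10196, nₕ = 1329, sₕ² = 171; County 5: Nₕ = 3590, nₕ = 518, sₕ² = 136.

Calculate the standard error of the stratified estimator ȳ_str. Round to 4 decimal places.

0.2765

Var(ȳ_str) = Σₕ Wₕ²(1 − fₕ)sₕ²/nₕ with Wₕ = Nₕ/N, N = 13786.
County 4: Wₕ = 0.73959089; term = 0.73959089²·(1 − 0.13034523)·171/1329 = 0.061207003.
County 5: Wₕ = 0.26040911; term = 0.26040911²·(1 − 0.14428969)·136/518 = 0.015235204.
Sum = 0.076442207.
SE = √(0.076442207) = 0.2765.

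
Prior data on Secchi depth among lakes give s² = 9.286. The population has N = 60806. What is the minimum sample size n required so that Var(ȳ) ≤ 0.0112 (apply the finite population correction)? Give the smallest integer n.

818

Without fpc, n₀ = s²/D = 9.286/0.0112 = 829.1071.
With fpc, (1 − n/N)·s²/n ≤ D requires n ≥ n₀/(1 + n₀/N) = 829.1071/(1 + 829.1071/60806) = 817.9541.
Rounding up, n = 818.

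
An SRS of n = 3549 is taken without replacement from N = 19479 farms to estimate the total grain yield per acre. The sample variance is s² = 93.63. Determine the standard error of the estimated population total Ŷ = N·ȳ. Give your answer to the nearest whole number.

2861

Var(Ŷ) = N²·Var(ȳ) = N²·(1 − n/N)·s²/n.
f = 3549/19479 = 0.18219621; Var(ȳ) = 0.81780379·93.63/3549 = 0.021575365.
Var(Ŷ) = 19479² · 0.021575365 = 8.1863718 × 10^6.
SE(Ŷ) = √(8.1863718 × 10^6) = 2861.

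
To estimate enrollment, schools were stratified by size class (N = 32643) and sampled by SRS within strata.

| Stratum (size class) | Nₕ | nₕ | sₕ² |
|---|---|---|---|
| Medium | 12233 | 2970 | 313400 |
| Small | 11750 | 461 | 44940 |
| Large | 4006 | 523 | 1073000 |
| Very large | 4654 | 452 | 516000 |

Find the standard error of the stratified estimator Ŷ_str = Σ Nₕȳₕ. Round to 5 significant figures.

275390

Var(Ŷ_str) = Σₕ Nₕ²(1 − fₕ)sₕ²/nₕ.
Medium: 12233²·(1 − 2970/12233)·313400/2970 = 1.1957136 × 10^10.
Small: 11750²·(1 − 461/11750)·44940/461 = 1.2930803 × 10^10.
Large: 4006²·(1 − 523/4006)·1073000/523 = 2.8626118 × 10^10.
Very large: 4654²·(1 − 452/4654)·516000/452 = 2.2325114 × 10^10.
Sum = 7.5839171 × 10^10.
SE = √(7.5839171 × 10^10) = 275390.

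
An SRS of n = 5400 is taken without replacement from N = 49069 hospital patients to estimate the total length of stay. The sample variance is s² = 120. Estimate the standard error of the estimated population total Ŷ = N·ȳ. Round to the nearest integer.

Var(Ŷ) = N²·Var(ȳ) = N²·(1 − n/N)·s²/n.
f = 5400/49069 = 0.11004911; Var(ȳ) = 0.88995089·120/5400 = 0.019776686.
Var(Ŷ) = 49069² · 0.019776686 = 4.7617647 × 10^7.
SE(Ŷ) = √(4.7617647 × 10^7) = 6901.

6901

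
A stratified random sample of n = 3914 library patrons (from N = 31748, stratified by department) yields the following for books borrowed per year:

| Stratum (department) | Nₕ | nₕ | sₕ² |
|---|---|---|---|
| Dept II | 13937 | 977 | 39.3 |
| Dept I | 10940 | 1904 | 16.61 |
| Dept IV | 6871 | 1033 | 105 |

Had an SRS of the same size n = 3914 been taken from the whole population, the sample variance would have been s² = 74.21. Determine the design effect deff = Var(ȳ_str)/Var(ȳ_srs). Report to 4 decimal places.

0.7285

Var(ȳ_str) = Σ Wₕ²(1−fₕ)sₕ²/nₕ with Wₕ = Nₕ/31748:
  Dept II: (13937/31748)²·(1−977/13937)·39.3/977 = 0.0072084111
  Dept I: (10940/31748)²·(1−1904/10940)·16.61/1904 = 8.5558565 × 10^-4
  Dept IV: (6871/31748)²·(1−1033/6871)·105/1033 = 0.0040452026
  → Var(ȳ_str) = 0.012109199.
Var(ȳ_srs) = (1 − 3914/31748)·74.21/3914 = 0.016622673.
deff = 0.012109199 / 0.016622673 = 0.7285.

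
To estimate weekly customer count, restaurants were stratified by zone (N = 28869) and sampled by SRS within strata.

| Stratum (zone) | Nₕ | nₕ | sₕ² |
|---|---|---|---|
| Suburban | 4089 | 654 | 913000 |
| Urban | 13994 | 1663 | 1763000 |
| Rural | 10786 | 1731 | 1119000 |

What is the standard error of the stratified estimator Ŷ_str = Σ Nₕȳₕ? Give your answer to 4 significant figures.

Var(Ŷ_str) = Σₕ Nₕ²(1 − fₕ)sₕ²/nₕ.
Suburban: 4089²·(1 − 654/4089)·913000/654 = 1.9608162 × 10^10.
Urban: 13994²·(1 − 1663/13994)·1763000/1663 = 1.8293644 × 10^11.
Rural: 10786²·(1 − 1731/10786)·1119000/1731 = 6.3136702 × 10^10.
Sum = 2.656813 × 10^11.
SE = √(2.656813 × 10^11) = 515400.

515400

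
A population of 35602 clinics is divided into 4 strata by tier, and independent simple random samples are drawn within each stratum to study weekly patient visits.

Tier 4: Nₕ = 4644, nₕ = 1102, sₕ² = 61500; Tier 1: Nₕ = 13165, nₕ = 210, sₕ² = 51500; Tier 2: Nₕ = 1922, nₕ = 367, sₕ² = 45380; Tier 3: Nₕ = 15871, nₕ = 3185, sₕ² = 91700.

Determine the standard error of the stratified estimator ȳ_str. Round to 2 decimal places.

6.21

Var(ȳ_str) = Σₕ Wₕ²(1 − fₕ)sₕ²/nₕ with Wₕ = Nₕ/N, N = 35602.
Tier 4: Wₕ = 0.13044211; term = 0.13044211²·(1 − 0.23729543)·61500/1102 = 0.72424499.
Tier 1: Wₕ = 0.36978260; term = 0.36978260²·(1 − 0.01595139)·51500/210 = 32.998745.
Tier 2: Wₕ = 0.05398573; term = 0.05398573²·(1 − 0.19094693)·45380/367 = 0.29156367.
Tier 3: Wₕ = 0.44578956; term = 0.44578956²·(1 − 0.20068049)·91700/3185 = 4.5734097.
Sum = 38.587963.
SE = √(38.587963) = 6.21.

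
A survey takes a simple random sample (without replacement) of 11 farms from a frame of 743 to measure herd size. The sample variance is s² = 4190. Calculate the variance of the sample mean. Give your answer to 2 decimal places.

Under SRS without replacement, Var(ȳ) = (1 − f)·s²/n with f = n/N = 11/743 = 0.01480485.
Var(ȳ) = (1 − 0.01480485)·4190/11 = 0.98519515·380.90909 = 375.26979.

375.27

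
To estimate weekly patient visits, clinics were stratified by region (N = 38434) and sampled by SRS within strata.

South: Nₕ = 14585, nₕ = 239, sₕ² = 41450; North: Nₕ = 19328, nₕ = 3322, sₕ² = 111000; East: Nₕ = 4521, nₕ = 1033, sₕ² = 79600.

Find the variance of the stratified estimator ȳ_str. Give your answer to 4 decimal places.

Var(ȳ_str) = Σₕ Wₕ²(1 − fₕ)sₕ²/nₕ with Wₕ = Nₕ/N, N = 38434.
South: Wₕ = 0.37948171; term = 0.37948171²·(1 − 0.01638670)·41450/239 = 24.565902.
North: Wₕ = 0.50288807; term = 0.50288807²·(1 − 0.17187500)·111000/3322 = 6.9978062.
East: Wₕ = 0.11763022; term = 0.11763022²·(1 − 0.22848927)·79600/1033 = 0.8226073.
Sum = 32.386316.

32.3863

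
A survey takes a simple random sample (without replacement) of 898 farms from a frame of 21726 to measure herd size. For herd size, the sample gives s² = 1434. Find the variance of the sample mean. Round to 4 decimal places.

Under SRS without replacement, Var(ȳ) = (1 − f)·s²/n with f = n/N = 898/21726 = 0.04133297.
Var(ȳ) = (1 − 0.04133297)·1434/898 = 0.95866703·1.596882 = 1.5308781.

1.5309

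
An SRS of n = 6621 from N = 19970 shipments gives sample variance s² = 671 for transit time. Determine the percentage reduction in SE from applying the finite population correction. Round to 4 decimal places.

18.2410

f = n/N = 6621/19970 = 0.33154732.
SE_no-fpc = √(s²/n) = 0.31834605; SE_fpc = √((1−f)s²/n) = 0.26027641.
Ratio = √(1−f) = 0.81758955. Reduction = 100·(1 − 0.81758955) = 18.2410%.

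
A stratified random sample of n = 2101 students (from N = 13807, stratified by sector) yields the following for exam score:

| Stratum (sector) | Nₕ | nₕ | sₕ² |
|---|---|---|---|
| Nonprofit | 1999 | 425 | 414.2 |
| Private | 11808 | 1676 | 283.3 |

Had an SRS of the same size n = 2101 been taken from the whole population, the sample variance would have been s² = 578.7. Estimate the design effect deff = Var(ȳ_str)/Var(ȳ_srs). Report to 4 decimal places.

0.5231

Var(ȳ_str) = Σ Wₕ²(1−fₕ)sₕ²/nₕ with Wₕ = Nₕ/13807:
  Nonprofit: (1999/13807)²·(1−425/1999)·414.2/425 = 0.016085703
  Private: (11808/13807)²·(1−1676/11808)·283.3/1676 = 0.10608291
  → Var(ȳ_str) = 0.12216861.
Var(ȳ_srs) = (1 − 2101/13807)·578.7/2101 = 0.23352674.
deff = 0.12216861 / 0.23352674 = 0.5231.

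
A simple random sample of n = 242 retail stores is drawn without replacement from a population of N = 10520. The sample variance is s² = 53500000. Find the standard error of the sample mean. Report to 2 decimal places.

464.75

Under SRS without replacement, Var(ȳ) = (1 − f)·s²/n with f = n/N = 242/10520 = 0.02300380.
Var(ȳ) = (1 − 0.02300380)·53500000/242 = 0.97699620·221074.38 = 215988.83.
SE(ȳ) = √(215988.83) = 464.75.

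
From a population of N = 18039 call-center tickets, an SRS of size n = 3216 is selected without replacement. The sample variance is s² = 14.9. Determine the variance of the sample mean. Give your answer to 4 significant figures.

0.003807

Under SRS without replacement, Var(ȳ) = (1 − f)·s²/n with f = n/N = 3216/18039 = 0.17828039.
Var(ȳ) = (1 − 0.17828039)·14.9/3216 = 0.82171961·0.0046330846 = 0.0038070964.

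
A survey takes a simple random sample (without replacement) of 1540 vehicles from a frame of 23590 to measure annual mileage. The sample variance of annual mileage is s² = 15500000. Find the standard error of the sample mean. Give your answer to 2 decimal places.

96.99

Under SRS without replacement, Var(ȳ) = (1 − f)·s²/n with f = n/N = 1540/23590 = 0.06528190.
Var(ȳ) = (1 − 0.06528190)·15500000/1540 = 0.93471810·10064.935 = 9407.877.
SE(ȳ) = √(9407.877) = 96.99.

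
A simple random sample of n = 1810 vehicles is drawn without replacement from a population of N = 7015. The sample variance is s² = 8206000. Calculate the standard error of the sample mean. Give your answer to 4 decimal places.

Under SRS without replacement, Var(ȳ) = (1 − f)·s²/n with f = n/N = 1810/7015 = 0.25801853.
Var(ȳ) = (1 − 0.25801853)·8206000/1810 = 0.74198147·4533.7017 = 3363.9226.
SE(ȳ) = √(3363.9226) = 57.9993.

57.9993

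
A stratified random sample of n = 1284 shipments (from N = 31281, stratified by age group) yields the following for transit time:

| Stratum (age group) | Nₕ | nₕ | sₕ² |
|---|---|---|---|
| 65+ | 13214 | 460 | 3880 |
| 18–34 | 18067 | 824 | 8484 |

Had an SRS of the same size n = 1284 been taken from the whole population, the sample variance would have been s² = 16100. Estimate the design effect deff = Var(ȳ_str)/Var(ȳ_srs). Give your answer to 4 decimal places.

Var(ȳ_str) = Σ Wₕ²(1−fₕ)sₕ²/nₕ with Wₕ = Nₕ/31281:
  65+: (13214/31281)²·(1−460/13214)·3880/460 = 1.4527583
  18–34: (18067/31281)²·(1−824/18067)·8484/824 = 3.278016
  → Var(ȳ_str) = 4.7307743.
Var(ȳ_srs) = (1 − 1284/31281)·16100/1284 = 12.024251.
deff = 4.7307743 / 12.024251 = 0.3934.

0.3934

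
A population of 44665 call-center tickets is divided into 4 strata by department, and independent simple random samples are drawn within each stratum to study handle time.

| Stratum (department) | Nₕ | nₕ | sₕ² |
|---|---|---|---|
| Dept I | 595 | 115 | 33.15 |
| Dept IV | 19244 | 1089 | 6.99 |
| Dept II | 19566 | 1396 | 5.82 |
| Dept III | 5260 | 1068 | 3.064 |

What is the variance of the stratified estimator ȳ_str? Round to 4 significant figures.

0.001940

Var(ȳ_str) = Σₕ Wₕ²(1 − fₕ)sₕ²/nₕ with Wₕ = Nₕ/N, N = 44665.
Dept I: Wₕ = 0.01332139; term = 0.01332139²·(1 − 0.19327731)·33.15/115 = 4.1267601 × 10^-5.
Dept IV: Wₕ = 0.43085190; term = 0.43085190²·(1 − 0.05658907)·6.99/1089 = 0.0011241033.
Dept II: Wₕ = 0.43806112; term = 0.43806112²·(1 − 0.07134826)·5.82/1396 = 7.4295048 × 10^-4.
Dept III: Wₕ = 0.11776559; term = 0.11776559²·(1 − 0.20304183)·3.064/1068 = 3.1709533 × 10^-5.
Sum = 0.0019400309.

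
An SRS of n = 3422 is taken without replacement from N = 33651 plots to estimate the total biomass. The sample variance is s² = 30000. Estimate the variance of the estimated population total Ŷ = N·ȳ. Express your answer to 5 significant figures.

Var(Ŷ) = N²·Var(ȳ) = N²·(1 − n/N)·s²/n.
f = 3422/33651 = 0.10169089; Var(ȳ) = 0.89830911·30000/3422 = 7.8752991.
Var(Ŷ) = 33651² · 7.8752991 = 8.9179084 × 10^9.

8.9179 × 10^9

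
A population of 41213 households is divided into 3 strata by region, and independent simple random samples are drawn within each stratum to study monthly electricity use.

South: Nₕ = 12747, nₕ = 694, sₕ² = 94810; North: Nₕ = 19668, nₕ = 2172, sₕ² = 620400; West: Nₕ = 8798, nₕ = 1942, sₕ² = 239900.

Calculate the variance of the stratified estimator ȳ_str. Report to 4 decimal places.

74.6130

Var(ȳ_str) = Σₕ Wₕ²(1 − fₕ)sₕ²/nₕ with Wₕ = Nₕ/N, N = 41213.
South: Wₕ = 0.30929561; term = 0.30929561²·(1 − 0.05444418)·94810/694 = 12.357464.
North: Wₕ = 0.47722806; term = 0.47722806²·(1 − 0.11043319)·620400/2172 = 57.868534.
West: Wₕ = 0.21347633; term = 0.21347633²·(1 − 0.22073198)·239900/1942 = 4.3869969.
Sum = 74.612995.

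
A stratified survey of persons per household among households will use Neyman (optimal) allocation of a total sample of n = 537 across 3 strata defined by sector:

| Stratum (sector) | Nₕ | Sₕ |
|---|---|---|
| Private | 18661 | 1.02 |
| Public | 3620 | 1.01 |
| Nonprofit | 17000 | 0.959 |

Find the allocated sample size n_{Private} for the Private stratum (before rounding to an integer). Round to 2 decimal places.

Neyman allocation: nₕ = n·NₕSₕ / Σⱼ NⱼSⱼ.
Σ NⱼSⱼ = 18661·1.02 + 3620·1.01 + 17000·0.959 = 38993.42.
n_{Private} = 537·18661·1.02 / 38993.42 = 262.13.

262.13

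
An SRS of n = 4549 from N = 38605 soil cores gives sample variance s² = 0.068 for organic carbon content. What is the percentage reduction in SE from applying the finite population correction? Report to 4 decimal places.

6.0763

f = n/N = 4549/38605 = 0.11783448.
SE_no-fpc = √(s²/n) = 0.0038663084; SE_fpc = √((1−f)s²/n) = 0.0036313786.
Ratio = √(1−f) = 0.93923667. Reduction = 100·(1 − 0.93923667) = 6.0763%.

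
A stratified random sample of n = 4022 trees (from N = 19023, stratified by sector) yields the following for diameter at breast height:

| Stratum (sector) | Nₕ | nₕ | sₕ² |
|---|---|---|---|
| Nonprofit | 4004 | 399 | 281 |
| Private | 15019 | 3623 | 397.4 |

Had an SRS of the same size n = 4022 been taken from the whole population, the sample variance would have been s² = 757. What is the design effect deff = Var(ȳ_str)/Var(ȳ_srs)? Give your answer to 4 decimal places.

Var(ȳ_str) = Σ Wₕ²(1−fₕ)sₕ²/nₕ with Wₕ = Nₕ/19023:
  Nonprofit: (4004/19023)²·(1−399/4004)·281/399 = 0.028091488
  Private: (15019/19023)²·(1−3623/15019)·397.4/3623 = 0.051879403
  → Var(ȳ_str) = 0.079970891.
Var(ȳ_srs) = (1 − 4022/19023)·757/4022 = 0.14842088.
deff = 0.079970891 / 0.14842088 = 0.5388.

0.5388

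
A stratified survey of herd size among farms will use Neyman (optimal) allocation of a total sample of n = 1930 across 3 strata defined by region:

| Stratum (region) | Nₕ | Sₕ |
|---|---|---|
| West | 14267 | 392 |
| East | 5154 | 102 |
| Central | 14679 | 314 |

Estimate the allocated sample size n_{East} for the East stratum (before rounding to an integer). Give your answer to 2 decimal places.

Neyman allocation: nₕ = n·NₕSₕ / Σⱼ NⱼSⱼ.
Σ NⱼSⱼ = 14267·392 + 5154·102 + 14679·314 = 1.0727578 × 10^7.
n_{East} = 1930·5154·102 / (1.0727578 × 10^7) = 94.58.

94.58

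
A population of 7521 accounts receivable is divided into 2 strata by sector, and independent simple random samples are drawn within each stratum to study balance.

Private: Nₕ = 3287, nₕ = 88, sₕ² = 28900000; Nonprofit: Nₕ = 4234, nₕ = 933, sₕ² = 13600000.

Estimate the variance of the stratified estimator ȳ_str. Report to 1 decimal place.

64650.6

Var(ȳ_str) = Σₕ Wₕ²(1 − fₕ)sₕ²/nₕ with Wₕ = Nₕ/N, N = 7521.
Private: Wₕ = 0.43704295; term = 0.43704295²·(1 − 0.02677213)·28900000/88 = 61048.913.
Nonprofit: Wₕ = 0.56295705; term = 0.56295705²·(1 − 0.22035900)·13600000/933 = 3601.6579.
Sum = 64650.571.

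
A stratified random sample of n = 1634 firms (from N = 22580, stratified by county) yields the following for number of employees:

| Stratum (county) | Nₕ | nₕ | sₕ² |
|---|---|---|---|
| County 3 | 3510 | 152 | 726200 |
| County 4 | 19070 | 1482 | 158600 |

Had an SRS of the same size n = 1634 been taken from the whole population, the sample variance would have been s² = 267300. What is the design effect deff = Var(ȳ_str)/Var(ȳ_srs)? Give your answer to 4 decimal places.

Var(ȳ_str) = Σ Wₕ²(1−fₕ)sₕ²/nₕ with Wₕ = Nₕ/22580:
  County 3: (3510/22580)²·(1−152/3510)·726200/152 = 110.44666
  County 4: (19070/22580)²·(1−1482/19070)·158600/1482 = 70.400259
  → Var(ȳ_str) = 180.84692.
Var(ȳ_srs) = (1 − 1634/22580)·267300/1634 = 151.74838.
deff = 180.84692 / 151.74838 = 1.1918.

1.1918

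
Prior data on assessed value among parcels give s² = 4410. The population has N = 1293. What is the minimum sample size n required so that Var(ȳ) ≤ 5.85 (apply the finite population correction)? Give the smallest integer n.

Without fpc, n₀ = s²/D = 4410/5.85 = 753.8462.
With fpc, (1 − n/N)·s²/n ≤ D requires n ≥ n₀/(1 + n₀/N) = 753.8462/(1 + 753.8462/1293) = 476.2073.
Rounding up, n = 477.

477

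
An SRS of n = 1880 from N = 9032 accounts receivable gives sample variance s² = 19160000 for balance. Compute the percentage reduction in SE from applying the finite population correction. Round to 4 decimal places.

11.0140

f = n/N = 1880/9032 = 0.20814880.
SE_no-fpc = √(s²/n) = 100.95291; SE_fpc = √((1−f)s²/n) = 89.833975.
Ratio = √(1−f) = 0.88986021. Reduction = 100·(1 − 0.88986021) = 11.0140%.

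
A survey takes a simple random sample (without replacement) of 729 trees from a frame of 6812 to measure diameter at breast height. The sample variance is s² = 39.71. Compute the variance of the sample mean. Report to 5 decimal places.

Under SRS without replacement, Var(ȳ) = (1 − f)·s²/n with f = n/N = 729/6812 = 0.10701703.
Var(ȳ) = (1 − 0.10701703)·39.71/729 = 0.89298297·0.054471879 = 0.048642461.

0.04864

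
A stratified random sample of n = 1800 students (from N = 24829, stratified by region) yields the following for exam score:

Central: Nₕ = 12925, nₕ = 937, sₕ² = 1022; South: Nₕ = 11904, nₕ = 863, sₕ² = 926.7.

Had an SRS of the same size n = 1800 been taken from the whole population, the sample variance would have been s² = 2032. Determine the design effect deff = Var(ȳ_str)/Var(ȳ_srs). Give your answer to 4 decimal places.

Var(ȳ_str) = Σ Wₕ²(1−fₕ)sₕ²/nₕ with Wₕ = Nₕ/24829:
  Central: (12925/24829)²·(1−937/12925)·1022/937 = 0.27413856
  South: (11904/24829)²·(1−863/11904)·926.7/863 = 0.2289345
  → Var(ȳ_str) = 0.50307306.
Var(ȳ_srs) = (1 − 1800/24829)·2032/1800 = 1.0470491.
deff = 0.50307306 / 1.0470491 = 0.4805.

0.4805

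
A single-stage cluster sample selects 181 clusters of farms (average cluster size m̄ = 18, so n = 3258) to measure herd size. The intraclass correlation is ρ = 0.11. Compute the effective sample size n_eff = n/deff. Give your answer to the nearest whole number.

1135

deff = 1 + (18 − 1)·0.11 = 1 + 1.87 = 2.87.
n_eff = 3258 / 2.87 = 1135.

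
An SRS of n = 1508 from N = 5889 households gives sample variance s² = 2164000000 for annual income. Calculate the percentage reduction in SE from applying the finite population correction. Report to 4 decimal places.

13.7487

f = n/N = 1508/5889 = 0.25607064.
SE_no-fpc = √(s²/n) = 1197.9204; SE_fpc = √((1−f)s²/n) = 1033.2224.
Ratio = √(1−f) = 0.86251340. Reduction = 100·(1 − 0.86251340) = 13.7487%.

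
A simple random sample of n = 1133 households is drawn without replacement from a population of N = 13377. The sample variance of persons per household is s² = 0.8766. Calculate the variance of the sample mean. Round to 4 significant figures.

Under SRS without replacement, Var(ȳ) = (1 − f)·s²/n with f = n/N = 1133/13377 = 0.08469762.
Var(ȳ) = (1 − 0.08469762)·0.8766/1133 = 0.91530238·7.7369815 × 10^-4 = 7.0816776 × 10^-4.

7.082 × 10^-4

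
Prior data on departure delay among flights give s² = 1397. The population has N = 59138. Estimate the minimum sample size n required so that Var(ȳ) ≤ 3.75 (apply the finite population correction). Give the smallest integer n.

371

Without fpc, n₀ = s²/D = 1397/3.75 = 372.5333.
With fpc, (1 − n/N)·s²/n ≤ D requires n ≥ n₀/(1 + n₀/N) = 372.5333/(1 + 372.5333/59138) = 370.2013.
Rounding up, n = 371.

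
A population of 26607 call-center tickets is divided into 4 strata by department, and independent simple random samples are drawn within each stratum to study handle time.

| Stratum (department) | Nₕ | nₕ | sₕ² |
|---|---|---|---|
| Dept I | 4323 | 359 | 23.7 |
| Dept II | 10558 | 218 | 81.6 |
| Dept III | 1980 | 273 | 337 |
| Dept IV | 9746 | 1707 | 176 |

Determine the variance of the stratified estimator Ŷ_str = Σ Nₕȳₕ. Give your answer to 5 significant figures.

5.4245 × 10^7

Var(Ŷ_str) = Σₕ Nₕ²(1 − fₕ)sₕ²/nₕ.
Dept I: 4323²·(1 − 359/4323)·23.7/359 = 1.131287 × 10^6.
Dept II: 10558²·(1 − 218/10558)·81.6/218 = 4.0863528 × 10^7.
Dept III: 1980²·(1 − 273/1980)·337/273 = 4.1722081 × 10^6.
Dept IV: 9746²·(1 − 1707/9746)·176/1707 = 8.0780694 × 10^6.
Sum = 5.4245093 × 10^7.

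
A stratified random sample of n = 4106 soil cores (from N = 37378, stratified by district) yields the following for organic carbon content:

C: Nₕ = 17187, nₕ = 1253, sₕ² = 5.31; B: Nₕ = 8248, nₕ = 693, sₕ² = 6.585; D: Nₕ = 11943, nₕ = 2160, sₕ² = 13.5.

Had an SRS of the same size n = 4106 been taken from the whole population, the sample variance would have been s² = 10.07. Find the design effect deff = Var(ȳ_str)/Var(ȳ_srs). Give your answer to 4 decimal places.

0.8141

Var(ȳ_str) = Σ Wₕ²(1−fₕ)sₕ²/nₕ with Wₕ = Nₕ/37378:
  C: (17187/37378)²·(1−1253/17187)·5.31/1253 = 8.3068472 × 10^-4
  B: (8248/37378)²·(1−693/8248)·6.585/693 = 4.2381229 × 10^-4
  D: (11943/37378)²·(1−2160/11943)·13.5/2160 = 5.2267699 × 10^-4
  → Var(ȳ_str) = 0.001777174.
Var(ȳ_srs) = (1 − 4106/37378)·10.07/4106 = 0.0021830987.
deff = 0.001777174 / 0.0021830987 = 0.8141.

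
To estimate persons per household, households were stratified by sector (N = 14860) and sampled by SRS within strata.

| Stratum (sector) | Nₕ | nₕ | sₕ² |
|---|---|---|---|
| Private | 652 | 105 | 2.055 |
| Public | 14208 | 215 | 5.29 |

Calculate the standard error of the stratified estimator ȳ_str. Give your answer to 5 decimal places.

Var(ȳ_str) = Σₕ Wₕ²(1 − fₕ)sₕ²/nₕ with Wₕ = Nₕ/N, N = 14860.
Private: Wₕ = 0.04387618; term = 0.04387618²·(1 − 0.16104294)·2.055/105 = 3.160966 × 10^-5.
Public: Wₕ = 0.95612382; term = 0.95612382²·(1 − 0.01513232)·5.29/215 = 0.022152532.
Sum = 0.022184142.
SE = √(0.022184142) = 0.14894.

0.14894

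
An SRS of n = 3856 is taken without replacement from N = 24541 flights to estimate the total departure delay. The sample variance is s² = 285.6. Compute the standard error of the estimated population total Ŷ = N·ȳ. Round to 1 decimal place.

Var(Ŷ) = N²·Var(ȳ) = N²·(1 − n/N)·s²/n.
f = 3856/24541 = 0.15712481; Var(ȳ) = 0.84287519·285.6/3856 = 0.062428722.
Var(Ŷ) = 24541² · 0.062428722 = 3.7598365 × 10^7.
SE(Ŷ) = √(3.7598365 × 10^7) = 6131.8.

6131.8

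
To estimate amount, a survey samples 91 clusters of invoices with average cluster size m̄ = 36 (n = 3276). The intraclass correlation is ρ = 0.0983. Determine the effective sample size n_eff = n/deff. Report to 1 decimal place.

737.8

deff = 1 + (36 − 1)·0.0983 = 1 + 3.4405 = 4.4405.
n_eff = 3276 / 4.4405 = 737.8.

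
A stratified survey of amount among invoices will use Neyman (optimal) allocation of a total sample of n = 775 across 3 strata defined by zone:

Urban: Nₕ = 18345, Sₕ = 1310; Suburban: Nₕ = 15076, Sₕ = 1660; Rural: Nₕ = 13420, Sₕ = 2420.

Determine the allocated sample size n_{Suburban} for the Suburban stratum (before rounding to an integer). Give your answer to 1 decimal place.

Neyman allocation: nₕ = n·NₕSₕ / Σⱼ NⱼSⱼ.
Σ NⱼSⱼ = 18345·1310 + 15076·1660 + 13420·2420 = 8.153451 × 10^7.
n_{Suburban} = 775·15076·1660 / (8.153451 × 10^7) = 237.9.

237.9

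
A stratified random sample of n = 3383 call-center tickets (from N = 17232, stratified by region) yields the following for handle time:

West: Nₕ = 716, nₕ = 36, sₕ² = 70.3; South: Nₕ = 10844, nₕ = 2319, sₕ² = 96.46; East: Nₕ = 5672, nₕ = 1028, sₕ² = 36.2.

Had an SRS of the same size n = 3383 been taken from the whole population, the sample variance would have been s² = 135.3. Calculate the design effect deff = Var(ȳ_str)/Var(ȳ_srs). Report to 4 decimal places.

0.5997

Var(ȳ_str) = Σ Wₕ²(1−fₕ)sₕ²/nₕ with Wₕ = Nₕ/17232:
  West: (716/17232)²·(1−36/716)·70.3/36 = 0.0032018677
  South: (10844/17232)²·(1−2319/10844)·96.46/2319 = 0.01294968
  East: (5672/17232)²·(1−1028/5672)·36.2/1028 = 0.003123723
  → Var(ȳ_str) = 0.019275271.
Var(ȳ_srs) = (1 − 3383/17232)·135.3/3383 = 0.032142417.
deff = 0.019275271 / 0.032142417 = 0.5997.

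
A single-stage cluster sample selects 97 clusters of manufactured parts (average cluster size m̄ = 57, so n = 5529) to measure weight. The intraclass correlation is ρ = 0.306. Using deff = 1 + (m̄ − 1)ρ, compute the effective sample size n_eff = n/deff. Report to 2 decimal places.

deff = 1 + (57 − 1)·0.306 = 1 + 17.136 = 18.136.
n_eff = 5529 / 18.136 = 304.86.

304.86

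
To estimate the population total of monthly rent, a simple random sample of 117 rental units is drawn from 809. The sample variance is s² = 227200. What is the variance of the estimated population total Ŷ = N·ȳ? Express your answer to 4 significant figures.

Var(Ŷ) = N²·Var(ȳ) = N²·(1 − n/N)·s²/n.
f = 117/809 = 0.14462299; Var(ȳ) = 0.85537701·227200/117 = 1661.0398.
Var(Ŷ) = 809² · 1661.0398 = 1.087119 × 10^9.

1.087 × 10^9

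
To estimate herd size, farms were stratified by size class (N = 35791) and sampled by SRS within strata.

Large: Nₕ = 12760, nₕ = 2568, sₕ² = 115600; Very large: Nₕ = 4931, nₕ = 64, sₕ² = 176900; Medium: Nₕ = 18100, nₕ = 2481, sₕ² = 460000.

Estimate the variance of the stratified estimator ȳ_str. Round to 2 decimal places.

97.27

Var(ȳ_str) = Σₕ Wₕ²(1 − fₕ)sₕ²/nₕ with Wₕ = Nₕ/N, N = 35791.
Large: Wₕ = 0.35651421; term = 0.35651421²·(1 − 0.20125392)·115600/2568 = 4.5700951.
Very large: Wₕ = 0.13777207; term = 0.13777207²·(1 − 0.01297911)·176900/64 = 51.784113.
Medium: Wₕ = 0.50571373; term = 0.50571373²·(1 − 0.13707182)·460000/2481 = 40.918076.
Sum = 97.272284.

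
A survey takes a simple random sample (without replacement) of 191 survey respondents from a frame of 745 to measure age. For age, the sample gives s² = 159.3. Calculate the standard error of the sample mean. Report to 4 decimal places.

0.7875

Under SRS without replacement, Var(ȳ) = (1 − f)·s²/n with f = n/N = 191/745 = 0.25637584.
Var(ȳ) = (1 − 0.25637584)·159.3/191 = 0.74362416·0.83403141 = 0.62020591.
SE(ȳ) = √(0.62020591) = 0.7875.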